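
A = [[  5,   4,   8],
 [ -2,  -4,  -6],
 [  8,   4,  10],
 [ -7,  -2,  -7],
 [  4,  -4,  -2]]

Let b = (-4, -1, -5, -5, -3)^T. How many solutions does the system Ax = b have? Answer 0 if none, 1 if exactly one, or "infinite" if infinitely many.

0

Row reduce the augmented matrix [A | b].
R2 ← R2 + (2/5)·R1: [0, -12/5, -14/5, -13/5]
R3 ← R3 − (8/5)·R1: [0, -12/5, -14/5, 7/5]
R4 ← R4 + (7/5)·R1: [0, 18/5, 21/5, -53/5]
R5 ← R5 − (4/5)·R1: [0, -36/5, -42/5, 1/5]
R3 ← R3 − R2: [0, 0, 0, 4]
R4 ← R4 + (3/2)·R2: [0, 0, 0, -29/2]
R5 ← R5 − (3)·R2: [0, 0, 0, 8]
R4 ← R4 + (29/8)·R3: [0, 0, 0, 0]
R5 ← R5 − (2)·R3: [0, 0, 0, 0]
The echelon form has 3 nonzero rows; the last pivot sits in the augmented column, so rank(A) = 2 but rank([A|b]) = 3.
Since the ranks differ, the system is inconsistent.
It has no solutions.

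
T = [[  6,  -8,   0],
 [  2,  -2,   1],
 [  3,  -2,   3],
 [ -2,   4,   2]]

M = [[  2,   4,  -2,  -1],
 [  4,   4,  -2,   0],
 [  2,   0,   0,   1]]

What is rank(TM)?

2

First compute TM:
[[-20,  -8,   4,  -6],
 [ -2,   0,   0,  -1],
 [  4,   4,  -2,   0],
 [ 16,   8,  -4,   4]]
Now row reduce the product.
R2 ← R2 − (1/10)·R1: [0, 4/5, -2/5, -2/5]
R3 ← R3 + (1/5)·R1: [0, 12/5, -6/5, -6/5]
R4 ← R4 + (4/5)·R1: [0, 8/5, -4/5, -4/5]
R3 ← R3 − (3)·R2: [0, 0, 0, 0]
R4 ← R4 − (2)·R2: [0, 0, 0, 0]
2 nonzero rows, so rank(TM) = 2.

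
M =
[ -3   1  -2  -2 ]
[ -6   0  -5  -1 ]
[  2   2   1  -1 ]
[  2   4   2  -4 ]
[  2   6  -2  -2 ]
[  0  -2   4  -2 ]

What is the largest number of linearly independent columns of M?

3

Row reduce to echelon form.
R2 ← R2 − (2)·R1: [0, -2, -1, 3]
R3 ← R3 + (2/3)·R1: [0, 8/3, -1/3, -7/3]
R4 ← R4 + (2/3)·R1: [0, 14/3, 2/3, -16/3]
R5 ← R5 + (2/3)·R1: [0, 20/3, -10/3, -10/3]
R3 ← R3 + (4/3)·R2: [0, 0, -5/3, 5/3]
R4 ← R4 + (7/3)·R2: [0, 0, -5/3, 5/3]
R5 ← R5 + (10/3)·R2: [0, 0, -20/3, 20/3]
R6 ← R6 − R2: [0, 0, 5, -5]
R4 ← R4 − R3: [0, 0, 0, 0]
R5 ← R5 − (4)·R3: [0, 0, 0, 0]
R6 ← R6 + (3)·R3: [0, 0, 0, 0]
Echelon form has 3 nonzero rows, so rank(M) = 3.
The rank gives the maximum number of linearly independent columns: 3.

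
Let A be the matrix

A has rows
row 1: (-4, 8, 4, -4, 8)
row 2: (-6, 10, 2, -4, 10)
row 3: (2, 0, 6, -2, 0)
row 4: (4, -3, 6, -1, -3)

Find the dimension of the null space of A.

Row reduce to echelon form.
R2 ← R2 − (3/2)·R1: [0, -2, -4, 2, -2]
R3 ← R3 + (1/2)·R1: [0, 4, 8, -4, 4]
R4 ← R4 + R1: [0, 5, 10, -5, 5]
R3 ← R3 + (2)·R2: [0, 0, 0, 0, 0]
R4 ← R4 + (5/2)·R2: [0, 0, 0, 0, 0]
2 nonzero rows, so rank(A) = 2.
A has 5 columns; by rank–nullity, nullity = 5 − 2 = 3.

3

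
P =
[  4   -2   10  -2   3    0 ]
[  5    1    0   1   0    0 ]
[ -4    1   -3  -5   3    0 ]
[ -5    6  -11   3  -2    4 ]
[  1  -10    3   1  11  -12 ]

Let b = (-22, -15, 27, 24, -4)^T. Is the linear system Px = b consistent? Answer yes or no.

Row reduce the augmented matrix [P | b].
R2 ← R2 − (5/4)·R1: [0, 7/2, -25/2, 7/2, -15/4, 0, 25/2]
R3 ← R3 + R1: [0, -1, 7, -7, 6, 0, 5]
R4 ← R4 + (5/4)·R1: [0, 7/2, 3/2, 1/2, 7/4, 4, -7/2]
R5 ← R5 − (1/4)·R1: [0, -19/2, 1/2, 3/2, 41/4, -12, 3/2]
R3 ← R3 + (2/7)·R2: [0, 0, 24/7, -6, 69/14, 0, 60/7]
R4 ← R4 − R2: [0, 0, 14, -3, 11/2, 4, -16]
R5 ← R5 + (19/7)·R2: [0, 0, -234/7, 11, 1/14, -12, 248/7]
R4 ← R4 − (49/12)·R3: [0, 0, 0, 43/2, -117/8, 4, -51]
R5 ← R5 + (39/4)·R3: [0, 0, 0, -95/2, 385/8, -12, 119]
R5 ← R5 + (95/43)·R4: [0, 0, 0, 0, 680/43, -136/43, 272/43]
The echelon form has 5 nonzero rows, and every pivot lies in the first 6 columns, so rank(P) = rank([P|b]) = 5.
The system is consistent.

yes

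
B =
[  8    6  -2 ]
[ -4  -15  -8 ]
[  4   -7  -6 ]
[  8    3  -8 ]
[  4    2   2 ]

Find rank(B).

3

Row reduce to echelon form.
R2 ← R2 + (1/2)·R1: [0, -12, -9]
R3 ← R3 − (1/2)·R1: [0, -10, -5]
R4 ← R4 − R1: [0, -3, -6]
R5 ← R5 − (1/2)·R1: [0, -1, 3]
R3 ← R3 − (5/6)·R2: [0, 0, 5/2]
R4 ← R4 − (1/4)·R2: [0, 0, -15/4]
R5 ← R5 − (1/12)·R2: [0, 0, 15/4]
R4 ← R4 + (3/2)·R3: [0, 0, 0]
R5 ← R5 − (3/2)·R3: [0, 0, 0]
Echelon form has 3 nonzero rows, so rank(B) = 3.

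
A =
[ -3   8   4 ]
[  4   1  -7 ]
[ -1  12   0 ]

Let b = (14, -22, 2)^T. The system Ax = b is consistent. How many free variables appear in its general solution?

Row reduce the augmented matrix [A | b].
R2 ← R2 + (4/3)·R1: [0, 35/3, -5/3, -10/3]
R3 ← R3 − (1/3)·R1: [0, 28/3, -4/3, -8/3]
R3 ← R3 − (4/5)·R2: [0, 0, 0, 0]
The echelon form has 2 nonzero rows, and every pivot lies in the first 3 columns, so rank(A) = rank([A|b]) = 2.
The system is consistent.
Free variables = (unknowns) − (rank) = 3 − 2 = 1.

1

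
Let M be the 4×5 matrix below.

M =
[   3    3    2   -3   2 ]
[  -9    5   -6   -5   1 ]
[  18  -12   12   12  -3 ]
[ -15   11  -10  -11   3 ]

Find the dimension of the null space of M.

Row reduce to echelon form.
R2 ← R2 + (3)·R1: [0, 14, 0, -14, 7]
R3 ← R3 − (6)·R1: [0, -30, 0, 30, -15]
R4 ← R4 + (5)·R1: [0, 26, 0, -26, 13]
R3 ← R3 + (15/7)·R2: [0, 0, 0, 0, 0]
R4 ← R4 − (13/7)·R2: [0, 0, 0, 0, 0]
2 nonzero rows, so rank(M) = 2.
M has 5 columns; by rank–nullity, nullity = 5 − 2 = 3.

3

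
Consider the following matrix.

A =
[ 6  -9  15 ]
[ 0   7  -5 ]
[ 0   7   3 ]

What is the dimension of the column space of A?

Row reduce to echelon form.
R3 ← R3 − R2: [0, 0, 8]
Echelon form has 3 nonzero rows, so rank(A) = 3.
The column space has dimension equal to the rank: 3.

3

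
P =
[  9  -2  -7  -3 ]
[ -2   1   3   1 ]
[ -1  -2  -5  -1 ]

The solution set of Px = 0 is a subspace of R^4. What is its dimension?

Row reduce to echelon form.
R2 ← R2 + (2/9)·R1: [0, 5/9, 13/9, 1/3]
R3 ← R3 + (1/9)·R1: [0, -20/9, -52/9, -4/3]
R3 ← R3 + (4)·R2: [0, 0, 0, 0]
2 nonzero rows, so rank(P) = 2.
P has 4 columns; by rank–nullity, nullity = 4 − 2 = 2.

2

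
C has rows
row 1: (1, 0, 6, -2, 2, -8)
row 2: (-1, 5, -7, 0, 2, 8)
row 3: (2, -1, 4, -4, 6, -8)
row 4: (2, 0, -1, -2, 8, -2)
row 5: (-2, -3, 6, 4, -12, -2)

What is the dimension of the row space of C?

4

Row reduce to echelon form.
R2 ← R2 + R1: [0, 5, -1, -2, 4, 0]
R3 ← R3 − (2)·R1: [0, -1, -8, 0, 2, 8]
R4 ← R4 − (2)·R1: [0, 0, -13, 2, 4, 14]
R5 ← R5 + (2)·R1: [0, -3, 18, 0, -8, -18]
R3 ← R3 + (1/5)·R2: [0, 0, -41/5, -2/5, 14/5, 8]
R5 ← R5 + (3/5)·R2: [0, 0, 87/5, -6/5, -28/5, -18]
R4 ← R4 − (65/41)·R3: [0, 0, 0, 108/41, -18/41, 54/41]
R5 ← R5 + (87/41)·R3: [0, 0, 0, -84/41, 14/41, -42/41]
R5 ← R5 + (7/9)·R4: [0, 0, 0, 0, 0, 0]
Echelon form has 4 nonzero rows, so rank(C) = 4.
The row space has dimension equal to the rank: 4.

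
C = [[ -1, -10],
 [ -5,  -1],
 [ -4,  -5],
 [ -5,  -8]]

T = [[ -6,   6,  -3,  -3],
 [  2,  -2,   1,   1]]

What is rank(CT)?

First compute CT:
[[-14,  14,  -7,  -7],
 [ 28, -28,  14,  14],
 [ 14, -14,   7,   7],
 [ 14, -14,   7,   7]]
Now row reduce the product.
R2 ← R2 + (2)·R1: [0, 0, 0, 0]
R3 ← R3 + R1: [0, 0, 0, 0]
R4 ← R4 + R1: [0, 0, 0, 0]
1 nonzero row, so rank(CT) = 1.

1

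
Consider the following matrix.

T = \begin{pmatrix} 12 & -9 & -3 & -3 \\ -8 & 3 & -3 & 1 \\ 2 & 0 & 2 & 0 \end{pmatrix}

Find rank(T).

2

Row reduce to echelon form.
R2 ← R2 + (2/3)·R1: [0, -3, -5, -1]
R3 ← R3 − (1/6)·R1: [0, 3/2, 5/2, 1/2]
R3 ← R3 + (1/2)·R2: [0, 0, 0, 0]
Echelon form has 2 nonzero rows, so rank(T) = 2.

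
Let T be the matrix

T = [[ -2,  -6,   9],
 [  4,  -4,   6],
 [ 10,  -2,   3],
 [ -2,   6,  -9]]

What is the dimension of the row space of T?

2

Row reduce to echelon form.
R2 ← R2 + (2)·R1: [0, -16, 24]
R3 ← R3 + (5)·R1: [0, -32, 48]
R4 ← R4 − R1: [0, 12, -18]
R3 ← R3 − (2)·R2: [0, 0, 0]
R4 ← R4 + (3/4)·R2: [0, 0, 0]
Echelon form has 2 nonzero rows, so rank(T) = 2.
The row space has dimension equal to the rank: 2.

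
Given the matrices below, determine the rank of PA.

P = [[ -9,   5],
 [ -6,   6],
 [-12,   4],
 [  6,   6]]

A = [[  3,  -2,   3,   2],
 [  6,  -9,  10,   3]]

First compute PA:
[[  3, -27,  23,  -3],
 [ 18, -42,  42,   6],
 [-12, -12,   4, -12],
 [ 54, -66,  78,  30]]
Now row reduce the product.
R2 ← R2 − (6)·R1: [0, 120, -96, 24]
R3 ← R3 + (4)·R1: [0, -120, 96, -24]
R4 ← R4 − (18)·R1: [0, 420, -336, 84]
R3 ← R3 + R2: [0, 0, 0, 0]
R4 ← R4 − (7/2)·R2: [0, 0, 0, 0]
2 nonzero rows, so rank(PA) = 2.

2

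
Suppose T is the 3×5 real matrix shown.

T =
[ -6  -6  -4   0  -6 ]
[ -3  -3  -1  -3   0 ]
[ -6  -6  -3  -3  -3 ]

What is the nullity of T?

3

Row reduce to echelon form.
R2 ← R2 − (1/2)·R1: [0, 0, 1, -3, 3]
R3 ← R3 − R1: [0, 0, 1, -3, 3]
R3 ← R3 − R2: [0, 0, 0, 0, 0]
2 nonzero rows, so rank(T) = 2.
T has 5 columns; by rank–nullity, nullity = 5 − 2 = 3.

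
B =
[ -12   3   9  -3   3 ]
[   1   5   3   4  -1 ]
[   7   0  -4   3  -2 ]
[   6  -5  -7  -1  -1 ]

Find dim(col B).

2

Row reduce to echelon form.
R2 ← R2 + (1/12)·R1: [0, 21/4, 15/4, 15/4, -3/4]
R3 ← R3 + (7/12)·R1: [0, 7/4, 5/4, 5/4, -1/4]
R4 ← R4 + (1/2)·R1: [0, -7/2, -5/2, -5/2, 1/2]
R3 ← R3 − (1/3)·R2: [0, 0, 0, 0, 0]
R4 ← R4 + (2/3)·R2: [0, 0, 0, 0, 0]
Echelon form has 2 nonzero rows, so rank(B) = 2.
The column space has dimension equal to the rank: 2.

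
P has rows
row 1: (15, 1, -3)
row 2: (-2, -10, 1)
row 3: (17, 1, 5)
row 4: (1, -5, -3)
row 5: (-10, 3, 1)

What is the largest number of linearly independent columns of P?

Row reduce to echelon form.
R2 ← R2 + (2/15)·R1: [0, -148/15, 3/5]
R3 ← R3 − (17/15)·R1: [0, -2/15, 42/5]
R4 ← R4 − (1/15)·R1: [0, -76/15, -14/5]
R5 ← R5 + (2/3)·R1: [0, 11/3, -1]
R3 ← R3 − (1/74)·R2: [0, 0, 621/74]
R4 ← R4 − (19/37)·R2: [0, 0, -115/37]
R5 ← R5 + (55/148)·R2: [0, 0, -115/148]
R4 ← R4 + (10/27)·R3: [0, 0, 0]
R5 ← R5 + (5/54)·R3: [0, 0, 0]
Echelon form has 3 nonzero rows, so rank(P) = 3.
The rank gives the maximum number of linearly independent columns: 3.

3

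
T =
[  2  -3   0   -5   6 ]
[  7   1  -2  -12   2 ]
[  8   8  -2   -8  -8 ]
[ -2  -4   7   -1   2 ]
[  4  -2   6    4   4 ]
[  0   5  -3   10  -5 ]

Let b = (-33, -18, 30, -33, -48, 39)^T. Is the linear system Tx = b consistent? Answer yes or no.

Row reduce the augmented matrix [T | b].
R2 ← R2 − (7/2)·R1: [0, 23/2, -2, 11/2, -19, 195/2]
R3 ← R3 − (4)·R1: [0, 20, -2, 12, -32, 162]
R4 ← R4 + R1: [0, -7, 7, -6, 8, -66]
R5 ← R5 − (2)·R1: [0, 4, 6, 14, -8, 18]
R3 ← R3 − (40/23)·R2: [0, 0, 34/23, 56/23, 24/23, -174/23]
R4 ← R4 + (14/23)·R2: [0, 0, 133/23, -61/23, -82/23, -153/23]
R5 ← R5 − (8/23)·R2: [0, 0, 154/23, 278/23, -32/23, -366/23]
R6 ← R6 − (10/23)·R2: [0, 0, -49/23, 175/23, 75/23, -78/23]
R4 ← R4 − (133/34)·R3: [0, 0, 0, -207/17, -130/17, 390/17]
R5 ← R5 − (77/17)·R3: [0, 0, 0, 18/17, -104/17, 312/17]
R6 ← R6 + (49/34)·R3: [0, 0, 0, 189/17, 81/17, -243/17]
R5 ← R5 + (2/23)·R4: [0, 0, 0, 0, -156/23, 468/23]
R6 ← R6 + (21/23)·R4: [0, 0, 0, 0, -51/23, 153/23]
R6 ← R6 − (17/52)·R5: [0, 0, 0, 0, 0, 0]
The echelon form has 5 nonzero rows, and every pivot lies in the first 5 columns, so rank(T) = rank([T|b]) = 5.
The system is consistent.

yes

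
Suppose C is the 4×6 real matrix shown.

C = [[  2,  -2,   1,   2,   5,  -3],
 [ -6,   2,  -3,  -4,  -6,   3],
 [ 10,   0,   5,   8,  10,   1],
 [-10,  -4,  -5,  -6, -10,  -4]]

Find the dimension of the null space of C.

Row reduce to echelon form.
R2 ← R2 + (3)·R1: [0, -4, 0, 2, 9, -6]
R3 ← R3 − (5)·R1: [0, 10, 0, -2, -15, 16]
R4 ← R4 + (5)·R1: [0, -14, 0, 4, 15, -19]
R3 ← R3 + (5/2)·R2: [0, 0, 0, 3, 15/2, 1]
R4 ← R4 − (7/2)·R2: [0, 0, 0, -3, -33/2, 2]
R4 ← R4 + R3: [0, 0, 0, 0, -9, 3]
4 nonzero rows, so rank(C) = 4.
C has 6 columns; by rank–nullity, nullity = 6 − 4 = 2.

2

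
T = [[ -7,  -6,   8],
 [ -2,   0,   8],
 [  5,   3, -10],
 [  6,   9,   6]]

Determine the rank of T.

Row reduce to echelon form.
R2 ← R2 − (2/7)·R1: [0, 12/7, 40/7]
R3 ← R3 + (5/7)·R1: [0, -9/7, -30/7]
R4 ← R4 + (6/7)·R1: [0, 27/7, 90/7]
R3 ← R3 + (3/4)·R2: [0, 0, 0]
R4 ← R4 − (9/4)·R2: [0, 0, 0]
Echelon form has 2 nonzero rows, so rank(T) = 2.

2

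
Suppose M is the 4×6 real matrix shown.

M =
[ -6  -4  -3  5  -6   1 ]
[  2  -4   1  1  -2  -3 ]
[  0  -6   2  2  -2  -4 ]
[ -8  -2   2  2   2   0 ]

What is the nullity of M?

3

Row reduce to echelon form.
R2 ← R2 + (1/3)·R1: [0, -16/3, 0, 8/3, -4, -8/3]
R4 ← R4 − (4/3)·R1: [0, 10/3, 6, -14/3, 10, -4/3]
R3 ← R3 − (9/8)·R2: [0, 0, 2, -1, 5/2, -1]
R4 ← R4 + (5/8)·R2: [0, 0, 6, -3, 15/2, -3]
R4 ← R4 − (3)·R3: [0, 0, 0, 0, 0, 0]
3 nonzero rows, so rank(M) = 3.
M has 6 columns; by rank–nullity, nullity = 6 − 3 = 3.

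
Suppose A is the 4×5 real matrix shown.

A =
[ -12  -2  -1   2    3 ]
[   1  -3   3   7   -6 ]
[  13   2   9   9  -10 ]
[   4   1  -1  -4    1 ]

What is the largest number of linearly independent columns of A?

4

Row reduce to echelon form.
R2 ← R2 + (1/12)·R1: [0, -19/6, 35/12, 43/6, -23/4]
R3 ← R3 + (13/12)·R1: [0, -1/6, 95/12, 67/6, -27/4]
R4 ← R4 + (1/3)·R1: [0, 1/3, -4/3, -10/3, 2]
R3 ← R3 − (1/19)·R2: [0, 0, 295/38, 205/19, -245/38]
R4 ← R4 + (2/19)·R2: [0, 0, -39/38, -49/19, 53/38]
R4 ← R4 + (39/295)·R3: [0, 0, 0, -68/59, 32/59]
Echelon form has 4 nonzero rows, so rank(A) = 4.
The rank gives the maximum number of linearly independent columns: 4.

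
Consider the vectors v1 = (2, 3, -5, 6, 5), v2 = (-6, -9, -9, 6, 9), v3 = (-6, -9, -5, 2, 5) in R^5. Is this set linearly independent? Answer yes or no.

Form the matrix with these vectors as rows and row reduce.
R2 ← R2 + (3)·R1: [0, 0, -24, 24, 24]
R3 ← R3 + (3)·R1: [0, 0, -20, 20, 20]
R3 ← R3 − (5/6)·R2: [0, 0, 0, 0, 0]
2 nonzero rows, so the 3 vectors span a space of dimension 2.
Since 2 < 3, the vectors are linearly dependent.

no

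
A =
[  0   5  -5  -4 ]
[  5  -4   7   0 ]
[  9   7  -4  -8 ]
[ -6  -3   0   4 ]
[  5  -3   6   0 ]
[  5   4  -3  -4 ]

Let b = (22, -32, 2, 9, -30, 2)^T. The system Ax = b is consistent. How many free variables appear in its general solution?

Row reduce the augmented matrix [A | b].
Swap R1 ↔ R2
R3 ← R3 − (9/5)·R1: [0, 71/5, -83/5, -8, 298/5]
R4 ← R4 + (6/5)·R1: [0, -39/5, 42/5, 4, -147/5]
R5 ← R5 − R1: [0, 1, -1, 0, 2]
R6 ← R6 − R1: [0, 8, -10, -4, 34]
R3 ← R3 − (71/25)·R2: [0, 0, -12/5, 84/25, -72/25]
R4 ← R4 + (39/25)·R2: [0, 0, 3/5, -56/25, 123/25]
R5 ← R5 − (1/5)·R2: [0, 0, 0, 4/5, -12/5]
R6 ← R6 − (8/5)·R2: [0, 0, -2, 12/5, -6/5]
R4 ← R4 + (1/4)·R3: [0, 0, 0, -7/5, 21/5]
R6 ← R6 − (5/6)·R3: [0, 0, 0, -2/5, 6/5]
R5 ← R5 + (4/7)·R4: [0, 0, 0, 0, 0]
R6 ← R6 − (2/7)·R4: [0, 0, 0, 0, 0]
The echelon form has 4 nonzero rows, and every pivot lies in the first 4 columns, so rank(A) = rank([A|b]) = 4.
The system is consistent.
Free variables = (unknowns) − (rank) = 4 − 4 = 0.

0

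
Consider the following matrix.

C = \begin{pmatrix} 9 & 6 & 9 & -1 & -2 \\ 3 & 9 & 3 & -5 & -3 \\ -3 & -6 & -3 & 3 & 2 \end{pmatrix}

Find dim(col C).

Row reduce to echelon form.
R2 ← R2 − (1/3)·R1: [0, 7, 0, -14/3, -7/3]
R3 ← R3 + (1/3)·R1: [0, -4, 0, 8/3, 4/3]
R3 ← R3 + (4/7)·R2: [0, 0, 0, 0, 0]
Echelon form has 2 nonzero rows, so rank(C) = 2.
The column space has dimension equal to the rank: 2.

2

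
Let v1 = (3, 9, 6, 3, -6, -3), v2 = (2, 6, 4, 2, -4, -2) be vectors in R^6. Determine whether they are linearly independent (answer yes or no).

no

Form the matrix with these vectors as rows and row reduce.
R2 ← R2 − (2/3)·R1: [0, 0, 0, 0, 0, 0]
1 nonzero row, so the 2 vectors span a space of dimension 1.
Since 1 < 2, the vectors are linearly dependent.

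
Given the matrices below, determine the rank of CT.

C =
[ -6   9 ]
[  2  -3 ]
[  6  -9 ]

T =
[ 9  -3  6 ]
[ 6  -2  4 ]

First compute CT:
[[  0,   0,   0],
 [  0,   0,   0],
 [  0,   0,   0]]
Now row reduce the product.
0 nonzero rows, so rank(CT) = 0.

0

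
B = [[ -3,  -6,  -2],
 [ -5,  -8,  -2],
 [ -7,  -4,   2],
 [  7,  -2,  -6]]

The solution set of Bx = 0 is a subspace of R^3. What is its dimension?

1

Row reduce to echelon form.
R2 ← R2 − (5/3)·R1: [0, 2, 4/3]
R3 ← R3 − (7/3)·R1: [0, 10, 20/3]
R4 ← R4 + (7/3)·R1: [0, -16, -32/3]
R3 ← R3 − (5)·R2: [0, 0, 0]
R4 ← R4 + (8)·R2: [0, 0, 0]
2 nonzero rows, so rank(B) = 2.
B has 3 columns; by rank–nullity, nullity = 3 − 2 = 1.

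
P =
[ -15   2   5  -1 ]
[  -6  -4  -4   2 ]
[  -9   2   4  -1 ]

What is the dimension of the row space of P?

2

Row reduce to echelon form.
R2 ← R2 − (2/5)·R1: [0, -24/5, -6, 12/5]
R3 ← R3 − (3/5)·R1: [0, 4/5, 1, -2/5]
R3 ← R3 + (1/6)·R2: [0, 0, 0, 0]
Echelon form has 2 nonzero rows, so rank(P) = 2.
The row space has dimension equal to the rank: 2.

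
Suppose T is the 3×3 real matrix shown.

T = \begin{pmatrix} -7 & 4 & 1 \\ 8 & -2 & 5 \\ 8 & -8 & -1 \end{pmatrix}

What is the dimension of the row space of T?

Row reduce to echelon form.
R2 ← R2 + (8/7)·R1: [0, 18/7, 43/7]
R3 ← R3 + (8/7)·R1: [0, -24/7, 1/7]
R3 ← R3 + (4/3)·R2: [0, 0, 25/3]
Echelon form has 3 nonzero rows, so rank(T) = 3.
The row space has dimension equal to the rank: 3.

3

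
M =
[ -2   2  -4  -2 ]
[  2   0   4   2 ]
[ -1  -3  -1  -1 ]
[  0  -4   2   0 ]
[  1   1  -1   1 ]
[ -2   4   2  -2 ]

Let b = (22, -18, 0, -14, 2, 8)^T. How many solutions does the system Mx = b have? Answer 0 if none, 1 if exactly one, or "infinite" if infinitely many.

Row reduce the augmented matrix [M | b].
R2 ← R2 + R1: [0, 2, 0, 0, 4]
R3 ← R3 − (1/2)·R1: [0, -4, 1, 0, -11]
R5 ← R5 + (1/2)·R1: [0, 2, -3, 0, 13]
R6 ← R6 − R1: [0, 2, 6, 0, -14]
R3 ← R3 + (2)·R2: [0, 0, 1, 0, -3]
R4 ← R4 + (2)·R2: [0, 0, 2, 0, -6]
R5 ← R5 − R2: [0, 0, -3, 0, 9]
R6 ← R6 − R2: [0, 0, 6, 0, -18]
R4 ← R4 − (2)·R3: [0, 0, 0, 0, 0]
R5 ← R5 + (3)·R3: [0, 0, 0, 0, 0]
R6 ← R6 − (6)·R3: [0, 0, 0, 0, 0]
The echelon form has 3 nonzero rows, and every pivot lies in the first 4 columns, so rank(M) = rank([M|b]) = 3.
The system is consistent.
rank = 3 < 4 unknowns, so there are infinitely many solutions.

infinite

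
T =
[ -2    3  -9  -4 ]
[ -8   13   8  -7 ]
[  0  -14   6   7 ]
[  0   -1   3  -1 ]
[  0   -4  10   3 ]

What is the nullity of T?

Row reduce to echelon form.
R2 ← R2 − (4)·R1: [0, 1, 44, 9]
R3 ← R3 + (14)·R2: [0, 0, 622, 133]
R4 ← R4 + R2: [0, 0, 47, 8]
R5 ← R5 + (4)·R2: [0, 0, 186, 39]
R4 ← R4 − (47/622)·R3: [0, 0, 0, -1275/622]
R5 ← R5 − (93/311)·R3: [0, 0, 0, -240/311]
R5 ← R5 − (32/85)·R4: [0, 0, 0, 0]
4 nonzero rows, so rank(T) = 4.
T has 4 columns; by rank–nullity, nullity = 4 − 4 = 0.

0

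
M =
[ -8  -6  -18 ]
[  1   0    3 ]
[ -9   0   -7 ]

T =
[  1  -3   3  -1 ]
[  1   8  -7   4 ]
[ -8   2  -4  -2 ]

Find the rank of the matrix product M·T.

First compute MT:
[[130, -60,  90,  20],
 [-23,   3,  -9,  -7],
 [ 47,  13,   1,  23]]
Now row reduce the product.
R2 ← R2 + (23/130)·R1: [0, -99/13, 90/13, -45/13]
R3 ← R3 − (47/130)·R1: [0, 451/13, -410/13, 205/13]
R3 ← R3 + (41/9)·R2: [0, 0, 0, 0]
2 nonzero rows, so rank(MT) = 2.

2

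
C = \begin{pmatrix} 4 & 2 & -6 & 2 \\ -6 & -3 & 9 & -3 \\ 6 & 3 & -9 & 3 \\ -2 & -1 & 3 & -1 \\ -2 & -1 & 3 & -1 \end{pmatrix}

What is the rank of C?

1

Row reduce to echelon form.
R2 ← R2 + (3/2)·R1: [0, 0, 0, 0]
R3 ← R3 − (3/2)·R1: [0, 0, 0, 0]
R4 ← R4 + (1/2)·R1: [0, 0, 0, 0]
R5 ← R5 + (1/2)·R1: [0, 0, 0, 0]
Echelon form has 1 nonzero row, so rank(C) = 1.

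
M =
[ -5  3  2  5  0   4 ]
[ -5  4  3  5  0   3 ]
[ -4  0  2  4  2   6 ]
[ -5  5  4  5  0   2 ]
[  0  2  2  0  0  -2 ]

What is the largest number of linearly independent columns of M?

Row reduce to echelon form.
R2 ← R2 − R1: [0, 1, 1, 0, 0, -1]
R3 ← R3 − (4/5)·R1: [0, -12/5, 2/5, 0, 2, 14/5]
R4 ← R4 − R1: [0, 2, 2, 0, 0, -2]
R3 ← R3 + (12/5)·R2: [0, 0, 14/5, 0, 2, 2/5]
R4 ← R4 − (2)·R2: [0, 0, 0, 0, 0, 0]
R5 ← R5 − (2)·R2: [0, 0, 0, 0, 0, 0]
Echelon form has 3 nonzero rows, so rank(M) = 3.
The rank gives the maximum number of linearly independent columns: 3.

3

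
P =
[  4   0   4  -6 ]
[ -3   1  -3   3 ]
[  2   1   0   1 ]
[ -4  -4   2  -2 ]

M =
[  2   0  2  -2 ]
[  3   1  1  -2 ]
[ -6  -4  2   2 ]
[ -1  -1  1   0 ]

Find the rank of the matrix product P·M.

2

First compute PM:
[[-10, -10,  10,   0],
 [ 12,  10,  -8,  -2],
 [  6,   0,   6,  -6],
 [-30, -10, -10,  20]]
Now row reduce the product.
R2 ← R2 + (6/5)·R1: [0, -2, 4, -2]
R3 ← R3 + (3/5)·R1: [0, -6, 12, -6]
R4 ← R4 − (3)·R1: [0, 20, -40, 20]
R3 ← R3 − (3)·R2: [0, 0, 0, 0]
R4 ← R4 + (10)·R2: [0, 0, 0, 0]
2 nonzero rows, so rank(PM) = 2.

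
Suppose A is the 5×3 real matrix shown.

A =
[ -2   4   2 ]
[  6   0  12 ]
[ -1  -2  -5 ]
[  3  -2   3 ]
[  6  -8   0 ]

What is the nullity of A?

Row reduce to echelon form.
R2 ← R2 + (3)·R1: [0, 12, 18]
R3 ← R3 − (1/2)·R1: [0, -4, -6]
R4 ← R4 + (3/2)·R1: [0, 4, 6]
R5 ← R5 + (3)·R1: [0, 4, 6]
R3 ← R3 + (1/3)·R2: [0, 0, 0]
R4 ← R4 − (1/3)·R2: [0, 0, 0]
R5 ← R5 − (1/3)·R2: [0, 0, 0]
2 nonzero rows, so rank(A) = 2.
A has 3 columns; by rank–nullity, nullity = 3 − 2 = 1.

1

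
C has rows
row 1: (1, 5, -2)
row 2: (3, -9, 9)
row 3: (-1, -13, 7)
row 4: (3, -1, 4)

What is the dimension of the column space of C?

2

Row reduce to echelon form.
R2 ← R2 − (3)·R1: [0, -24, 15]
R3 ← R3 + R1: [0, -8, 5]
R4 ← R4 − (3)·R1: [0, -16, 10]
R3 ← R3 − (1/3)·R2: [0, 0, 0]
R4 ← R4 − (2/3)·R2: [0, 0, 0]
Echelon form has 2 nonzero rows, so rank(C) = 2.
The column space has dimension equal to the rank: 2.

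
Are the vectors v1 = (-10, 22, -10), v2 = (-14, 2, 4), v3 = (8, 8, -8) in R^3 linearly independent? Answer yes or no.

Form the matrix with these vectors as rows and row reduce.
R2 ← R2 − (7/5)·R1: [0, -144/5, 18]
R3 ← R3 + (4/5)·R1: [0, 128/5, -16]
R3 ← R3 + (8/9)·R2: [0, 0, 0]
2 nonzero rows, so the 3 vectors span a space of dimension 2.
Since 2 < 3, the vectors are linearly dependent.

no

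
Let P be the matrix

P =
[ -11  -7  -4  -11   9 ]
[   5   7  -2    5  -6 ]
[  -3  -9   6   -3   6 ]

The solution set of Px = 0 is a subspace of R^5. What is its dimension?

Row reduce to echelon form.
R2 ← R2 + (5/11)·R1: [0, 42/11, -42/11, 0, -21/11]
R3 ← R3 − (3/11)·R1: [0, -78/11, 78/11, 0, 39/11]
R3 ← R3 + (13/7)·R2: [0, 0, 0, 0, 0]
2 nonzero rows, so rank(P) = 2.
P has 5 columns; by rank–nullity, nullity = 5 − 2 = 3.

3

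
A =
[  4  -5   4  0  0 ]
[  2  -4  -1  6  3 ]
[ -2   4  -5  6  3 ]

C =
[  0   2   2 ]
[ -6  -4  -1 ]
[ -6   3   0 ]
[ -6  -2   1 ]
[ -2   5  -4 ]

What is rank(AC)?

3

First compute AC:
[[  6,  40,  13],
 [-12,  20,   2],
 [-36, -32, -14]]
Now row reduce the product.
R2 ← R2 + (2)·R1: [0, 100, 28]
R3 ← R3 + (6)·R1: [0, 208, 64]
R3 ← R3 − (52/25)·R2: [0, 0, 144/25]
3 nonzero rows, so rank(AC) = 3.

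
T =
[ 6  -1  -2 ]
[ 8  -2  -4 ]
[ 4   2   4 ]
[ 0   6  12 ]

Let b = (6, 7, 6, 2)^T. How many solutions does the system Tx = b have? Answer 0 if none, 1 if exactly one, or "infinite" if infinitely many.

Row reduce the augmented matrix [T | b].
R2 ← R2 − (4/3)·R1: [0, -2/3, -4/3, -1]
R3 ← R3 − (2/3)·R1: [0, 8/3, 16/3, 2]
R3 ← R3 + (4)·R2: [0, 0, 0, -2]
R4 ← R4 + (9)·R2: [0, 0, 0, -7]
R4 ← R4 − (7/2)·R3: [0, 0, 0, 0]
The echelon form has 3 nonzero rows; the last pivot sits in the augmented column, so rank(T) = 2 but rank([T|b]) = 3.
Since the ranks differ, the system is inconsistent.
It has no solutions.

0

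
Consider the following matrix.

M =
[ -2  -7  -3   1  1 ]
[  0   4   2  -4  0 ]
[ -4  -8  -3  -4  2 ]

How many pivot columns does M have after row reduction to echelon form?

Row reduce to echelon form.
R3 ← R3 − (2)·R1: [0, 6, 3, -6, 0]
R3 ← R3 − (3/2)·R2: [0, 0, 0, 0, 0]
Echelon form has 2 nonzero rows, so rank(M) = 2.
Each nonzero row contributes one pivot column: 2 pivot columns.

2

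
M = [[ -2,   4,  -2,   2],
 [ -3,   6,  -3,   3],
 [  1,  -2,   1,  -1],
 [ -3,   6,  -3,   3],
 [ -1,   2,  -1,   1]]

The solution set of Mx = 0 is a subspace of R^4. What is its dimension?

Row reduce to echelon form.
R2 ← R2 − (3/2)·R1: [0, 0, 0, 0]
R3 ← R3 + (1/2)·R1: [0, 0, 0, 0]
R4 ← R4 − (3/2)·R1: [0, 0, 0, 0]
R5 ← R5 − (1/2)·R1: [0, 0, 0, 0]
1 nonzero row, so rank(M) = 1.
M has 4 columns; by rank–nullity, nullity = 4 − 1 = 3.

3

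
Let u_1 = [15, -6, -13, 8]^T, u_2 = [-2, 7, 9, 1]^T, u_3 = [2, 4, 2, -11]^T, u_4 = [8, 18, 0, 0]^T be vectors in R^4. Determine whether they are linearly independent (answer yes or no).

yes

Form the matrix with these vectors as rows and row reduce.
R2 ← R2 + (2/15)·R1: [0, 31/5, 109/15, 31/15]
R3 ← R3 − (2/15)·R1: [0, 24/5, 56/15, -181/15]
R4 ← R4 − (8/15)·R1: [0, 106/5, 104/15, -64/15]
R3 ← R3 − (24/31)·R2: [0, 0, -176/93, -41/3]
R4 ← R4 − (106/31)·R2: [0, 0, -1666/93, -34/3]
R4 ← R4 − (833/88)·R3: [0, 0, 0, 10387/88]
4 nonzero rows, so the 4 vectors span a space of dimension 4.
Since 4 = 4, the vectors are linearly independent.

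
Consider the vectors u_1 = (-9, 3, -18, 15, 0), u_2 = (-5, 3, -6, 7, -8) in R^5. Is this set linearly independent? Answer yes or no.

Form the matrix with these vectors as rows and row reduce.
R2 ← R2 − (5/9)·R1: [0, 4/3, 4, -4/3, -8]
2 nonzero rows, so the 2 vectors span a space of dimension 2.
Since 2 = 2, the vectors are linearly independent.

yes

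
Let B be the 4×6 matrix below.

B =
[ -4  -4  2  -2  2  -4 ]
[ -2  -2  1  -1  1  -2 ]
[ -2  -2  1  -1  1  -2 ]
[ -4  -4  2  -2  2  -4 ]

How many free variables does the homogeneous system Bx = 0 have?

5

Row reduce to echelon form.
R2 ← R2 − (1/2)·R1: [0, 0, 0, 0, 0, 0]
R3 ← R3 − (1/2)·R1: [0, 0, 0, 0, 0, 0]
R4 ← R4 − R1: [0, 0, 0, 0, 0, 0]
1 nonzero row, so rank(B) = 1.
B has 6 columns; by rank–nullity, nullity = 6 − 1 = 5.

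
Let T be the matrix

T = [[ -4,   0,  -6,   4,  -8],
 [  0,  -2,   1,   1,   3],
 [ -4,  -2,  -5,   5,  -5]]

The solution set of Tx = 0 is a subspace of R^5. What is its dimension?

3

Row reduce to echelon form.
R3 ← R3 − R1: [0, -2, 1, 1, 3]
R3 ← R3 − R2: [0, 0, 0, 0, 0]
2 nonzero rows, so rank(T) = 2.
T has 5 columns; by rank–nullity, nullity = 5 − 2 = 3.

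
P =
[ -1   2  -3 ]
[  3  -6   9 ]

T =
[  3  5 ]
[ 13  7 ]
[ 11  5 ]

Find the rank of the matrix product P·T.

First compute PT:
[[-10,  -6],
 [ 30,  18]]
Now row reduce the product.
R2 ← R2 + (3)·R1: [0, 0]
1 nonzero row, so rank(PT) = 1.

1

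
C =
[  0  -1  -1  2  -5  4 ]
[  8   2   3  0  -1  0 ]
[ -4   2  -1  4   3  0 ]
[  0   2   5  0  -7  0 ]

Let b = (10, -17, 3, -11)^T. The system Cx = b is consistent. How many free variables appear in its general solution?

2

Row reduce the augmented matrix [C | b].
Swap R1 ↔ R2
R3 ← R3 + (1/2)·R1: [0, 3, 1/2, 4, 5/2, 0, -11/2]
R3 ← R3 + (3)·R2: [0, 0, -5/2, 10, -25/2, 12, 49/2]
R4 ← R4 + (2)·R2: [0, 0, 3, 4, -17, 8, 9]
R4 ← R4 + (6/5)·R3: [0, 0, 0, 16, -32, 112/5, 192/5]
The echelon form has 4 nonzero rows, and every pivot lies in the first 6 columns, so rank(C) = rank([C|b]) = 4.
The system is consistent.
Free variables = (unknowns) − (rank) = 6 − 4 = 2.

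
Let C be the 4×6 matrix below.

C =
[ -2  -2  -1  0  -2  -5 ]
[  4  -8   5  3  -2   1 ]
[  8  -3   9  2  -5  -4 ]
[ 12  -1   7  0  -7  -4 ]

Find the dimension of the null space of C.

2

Row reduce to echelon form.
R2 ← R2 + (2)·R1: [0, -12, 3, 3, -6, -9]
R3 ← R3 + (4)·R1: [0, -11, 5, 2, -13, -24]
R4 ← R4 + (6)·R1: [0, -13, 1, 0, -19, -34]
R3 ← R3 − (11/12)·R2: [0, 0, 9/4, -3/4, -15/2, -63/4]
R4 ← R4 − (13/12)·R2: [0, 0, -9/4, -13/4, -25/2, -97/4]
R4 ← R4 + R3: [0, 0, 0, -4, -20, -40]
4 nonzero rows, so rank(C) = 4.
C has 6 columns; by rank–nullity, nullity = 6 − 4 = 2.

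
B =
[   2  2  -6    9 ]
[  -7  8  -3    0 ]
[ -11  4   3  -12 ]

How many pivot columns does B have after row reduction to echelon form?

Row reduce to echelon form.
R2 ← R2 + (7/2)·R1: [0, 15, -24, 63/2]
R3 ← R3 + (11/2)·R1: [0, 15, -30, 75/2]
R3 ← R3 − R2: [0, 0, -6, 6]
Echelon form has 3 nonzero rows, so rank(B) = 3.
Each nonzero row contributes one pivot column: 3 pivot columns.

3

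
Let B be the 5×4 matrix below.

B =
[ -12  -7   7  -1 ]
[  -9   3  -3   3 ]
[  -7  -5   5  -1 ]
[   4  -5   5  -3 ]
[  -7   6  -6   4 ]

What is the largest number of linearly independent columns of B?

Row reduce to echelon form.
R2 ← R2 − (3/4)·R1: [0, 33/4, -33/4, 15/4]
R3 ← R3 − (7/12)·R1: [0, -11/12, 11/12, -5/12]
R4 ← R4 + (1/3)·R1: [0, -22/3, 22/3, -10/3]
R5 ← R5 − (7/12)·R1: [0, 121/12, -121/12, 55/12]
R3 ← R3 + (1/9)·R2: [0, 0, 0, 0]
R4 ← R4 + (8/9)·R2: [0, 0, 0, 0]
R5 ← R5 − (11/9)·R2: [0, 0, 0, 0]
Echelon form has 2 nonzero rows, so rank(B) = 2.
The rank gives the maximum number of linearly independent columns: 2.

2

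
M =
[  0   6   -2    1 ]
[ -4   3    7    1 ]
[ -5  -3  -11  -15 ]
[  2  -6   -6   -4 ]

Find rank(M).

Row reduce to echelon form.
Swap R1 ↔ R2
R3 ← R3 − (5/4)·R1: [0, -27/4, -79/4, -65/4]
R4 ← R4 + (1/2)·R1: [0, -9/2, -5/2, -7/2]
R3 ← R3 + (9/8)·R2: [0, 0, -22, -121/8]
R4 ← R4 + (3/4)·R2: [0, 0, -4, -11/4]
R4 ← R4 − (2/11)·R3: [0, 0, 0, 0]
Echelon form has 3 nonzero rows, so rank(M) = 3.

3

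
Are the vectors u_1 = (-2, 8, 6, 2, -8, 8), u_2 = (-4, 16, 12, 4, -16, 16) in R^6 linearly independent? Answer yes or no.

Form the matrix with these vectors as rows and row reduce.
R2 ← R2 − (2)·R1: [0, 0, 0, 0, 0, 0]
1 nonzero row, so the 2 vectors span a space of dimension 1.
Since 1 < 2, the vectors are linearly dependent.

no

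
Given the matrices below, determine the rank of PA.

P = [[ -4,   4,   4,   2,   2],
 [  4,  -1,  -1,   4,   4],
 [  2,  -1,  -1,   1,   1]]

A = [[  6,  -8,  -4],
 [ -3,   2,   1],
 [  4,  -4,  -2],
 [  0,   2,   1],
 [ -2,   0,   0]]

First compute PA:
[[-24,  28,  14],
 [ 15, -22, -11],
 [  9, -12,  -6]]
Now row reduce the product.
R2 ← R2 + (5/8)·R1: [0, -9/2, -9/4]
R3 ← R3 + (3/8)·R1: [0, -3/2, -3/4]
R3 ← R3 − (1/3)·R2: [0, 0, 0]
2 nonzero rows, so rank(PA) = 2.

2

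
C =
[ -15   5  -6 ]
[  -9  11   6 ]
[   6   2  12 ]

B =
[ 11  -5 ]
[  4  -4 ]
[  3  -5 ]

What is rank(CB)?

2

First compute CB:
[[-163,  85],
 [-37, -29],
 [110, -98]]
Now row reduce the product.
R2 ← R2 − (37/163)·R1: [0, -7872/163]
R3 ← R3 + (110/163)·R1: [0, -6624/163]
R3 ← R3 − (69/82)·R2: [0, 0]
2 nonzero rows, so rank(CB) = 2.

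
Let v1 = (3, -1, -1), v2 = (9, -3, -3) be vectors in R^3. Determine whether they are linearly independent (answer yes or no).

Form the matrix with these vectors as rows and row reduce.
R2 ← R2 − (3)·R1: [0, 0, 0]
1 nonzero row, so the 2 vectors span a space of dimension 1.
Since 1 < 2, the vectors are linearly dependent.

no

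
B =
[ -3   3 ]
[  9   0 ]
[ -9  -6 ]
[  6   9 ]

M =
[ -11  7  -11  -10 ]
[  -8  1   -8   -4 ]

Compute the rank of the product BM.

First compute BM:
[[  9, -18,   9,  18],
 [-99,  63, -99, -90],
 [147, -69, 147, 114],
 [-138,  51, -138, -96]]
Now row reduce the product.
R2 ← R2 + (11)·R1: [0, -135, 0, 108]
R3 ← R3 − (49/3)·R1: [0, 225, 0, -180]
R4 ← R4 + (46/3)·R1: [0, -225, 0, 180]
R3 ← R3 + (5/3)·R2: [0, 0, 0, 0]
R4 ← R4 − (5/3)·R2: [0, 0, 0, 0]
2 nonzero rows, so rank(BM) = 2.

2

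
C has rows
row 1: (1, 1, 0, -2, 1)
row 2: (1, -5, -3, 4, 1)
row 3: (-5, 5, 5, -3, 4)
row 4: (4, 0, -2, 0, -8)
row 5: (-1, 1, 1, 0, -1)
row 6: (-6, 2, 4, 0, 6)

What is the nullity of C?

Row reduce to echelon form.
R2 ← R2 − R1: [0, -6, -3, 6, 0]
R3 ← R3 + (5)·R1: [0, 10, 5, -13, 9]
R4 ← R4 − (4)·R1: [0, -4, -2, 8, -12]
R5 ← R5 + R1: [0, 2, 1, -2, 0]
R6 ← R6 + (6)·R1: [0, 8, 4, -12, 12]
R3 ← R3 + (5/3)·R2: [0, 0, 0, -3, 9]
R4 ← R4 − (2/3)·R2: [0, 0, 0, 4, -12]
R5 ← R5 + (1/3)·R2: [0, 0, 0, 0, 0]
R6 ← R6 + (4/3)·R2: [0, 0, 0, -4, 12]
R4 ← R4 + (4/3)·R3: [0, 0, 0, 0, 0]
R6 ← R6 − (4/3)·R3: [0, 0, 0, 0, 0]
3 nonzero rows, so rank(C) = 3.
C has 5 columns; by rank–nullity, nullity = 5 − 3 = 2.

2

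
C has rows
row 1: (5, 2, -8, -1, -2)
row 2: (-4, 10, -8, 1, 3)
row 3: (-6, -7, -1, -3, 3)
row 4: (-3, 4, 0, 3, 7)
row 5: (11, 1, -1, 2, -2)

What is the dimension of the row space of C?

Row reduce to echelon form.
R2 ← R2 + (4/5)·R1: [0, 58/5, -72/5, 1/5, 7/5]
R3 ← R3 + (6/5)·R1: [0, -23/5, -53/5, -21/5, 3/5]
R4 ← R4 + (3/5)·R1: [0, 26/5, -24/5, 12/5, 29/5]
R5 ← R5 − (11/5)·R1: [0, -17/5, 83/5, 21/5, 12/5]
R3 ← R3 + (23/58)·R2: [0, 0, -473/29, -239/58, 67/58]
R4 ← R4 − (13/29)·R2: [0, 0, 48/29, 67/29, 150/29]
R5 ← R5 + (17/58)·R2: [0, 0, 359/29, 247/58, 163/58]
R4 ← R4 + (48/473)·R3: [0, 0, 0, 895/473, 2502/473]
R5 ← R5 + (359/473)·R3: [0, 0, 0, 535/473, 1744/473]
R5 ← R5 − (107/179)·R4: [0, 0, 0, 0, 94/179]
Echelon form has 5 nonzero rows, so rank(C) = 5.
The row space has dimension equal to the rank: 5.

5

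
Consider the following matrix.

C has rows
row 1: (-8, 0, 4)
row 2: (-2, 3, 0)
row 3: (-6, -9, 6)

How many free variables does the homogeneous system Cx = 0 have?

1

Row reduce to echelon form.
R2 ← R2 − (1/4)·R1: [0, 3, -1]
R3 ← R3 − (3/4)·R1: [0, -9, 3]
R3 ← R3 + (3)·R2: [0, 0, 0]
2 nonzero rows, so rank(C) = 2.
C has 3 columns; by rank–nullity, nullity = 3 − 2 = 1.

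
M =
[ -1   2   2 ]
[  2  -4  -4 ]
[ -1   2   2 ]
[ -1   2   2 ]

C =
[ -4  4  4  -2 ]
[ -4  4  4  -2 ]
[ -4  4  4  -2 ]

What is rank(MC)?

First compute MC:
[[-12,  12,  12,  -6],
 [ 24, -24, -24,  12],
 [-12,  12,  12,  -6],
 [-12,  12,  12,  -6]]
Now row reduce the product.
R2 ← R2 + (2)·R1: [0, 0, 0, 0]
R3 ← R3 − R1: [0, 0, 0, 0]
R4 ← R4 − R1: [0, 0, 0, 0]
1 nonzero row, so rank(MC) = 1.

1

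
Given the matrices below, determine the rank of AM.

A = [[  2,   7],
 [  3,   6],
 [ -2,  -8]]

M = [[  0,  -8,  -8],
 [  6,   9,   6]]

2

First compute AM:
[[ 42,  47,  26],
 [ 36,  30,  12],
 [-48, -56, -32]]
Now row reduce the product.
R2 ← R2 − (6/7)·R1: [0, -72/7, -72/7]
R3 ← R3 + (8/7)·R1: [0, -16/7, -16/7]
R3 ← R3 − (2/9)·R2: [0, 0, 0]
2 nonzero rows, so rank(AM) = 2.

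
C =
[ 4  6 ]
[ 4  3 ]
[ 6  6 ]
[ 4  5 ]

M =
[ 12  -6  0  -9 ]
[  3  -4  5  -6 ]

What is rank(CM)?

2

First compute CM:
[[ 66, -48,  30, -72],
 [ 57, -36,  15, -54],
 [ 90, -60,  30, -90],
 [ 63, -44,  25, -66]]
Now row reduce the product.
R2 ← R2 − (19/22)·R1: [0, 60/11, -120/11, 90/11]
R3 ← R3 − (15/11)·R1: [0, 60/11, -120/11, 90/11]
R4 ← R4 − (21/22)·R1: [0, 20/11, -40/11, 30/11]
R3 ← R3 − R2: [0, 0, 0, 0]
R4 ← R4 − (1/3)·R2: [0, 0, 0, 0]
2 nonzero rows, so rank(CM) = 2.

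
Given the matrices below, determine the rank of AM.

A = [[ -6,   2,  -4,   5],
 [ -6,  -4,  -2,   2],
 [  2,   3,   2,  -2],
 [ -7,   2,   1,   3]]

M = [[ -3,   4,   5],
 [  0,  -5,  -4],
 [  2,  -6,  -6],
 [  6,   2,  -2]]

2

First compute AM:
[[ 40,   0, -24],
 [ 26,  12,  -6],
 [-14, -23, -10],
 [ 41, -38, -55]]
Now row reduce the product.
R2 ← R2 − (13/20)·R1: [0, 12, 48/5]
R3 ← R3 + (7/20)·R1: [0, -23, -92/5]
R4 ← R4 − (41/40)·R1: [0, -38, -152/5]
R3 ← R3 + (23/12)·R2: [0, 0, 0]
R4 ← R4 + (19/6)·R2: [0, 0, 0]
2 nonzero rows, so rank(AM) = 2.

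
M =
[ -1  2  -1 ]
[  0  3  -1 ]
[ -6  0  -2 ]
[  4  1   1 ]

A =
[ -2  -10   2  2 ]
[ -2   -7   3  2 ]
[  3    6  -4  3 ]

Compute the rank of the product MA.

2

First compute MA:
[[ -5, -10,   8,  -1],
 [ -9, -27,  13,   3],
 [  6,  48,  -4, -18],
 [ -7, -41,   7,  13]]
Now row reduce the product.
R2 ← R2 − (9/5)·R1: [0, -9, -7/5, 24/5]
R3 ← R3 + (6/5)·R1: [0, 36, 28/5, -96/5]
R4 ← R4 − (7/5)·R1: [0, -27, -21/5, 72/5]
R3 ← R3 + (4)·R2: [0, 0, 0, 0]
R4 ← R4 − (3)·R2: [0, 0, 0, 0]
2 nonzero rows, so rank(MA) = 2.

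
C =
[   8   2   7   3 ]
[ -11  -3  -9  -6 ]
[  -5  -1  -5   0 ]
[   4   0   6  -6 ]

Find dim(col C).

Row reduce to echelon form.
R2 ← R2 + (11/8)·R1: [0, -1/4, 5/8, -15/8]
R3 ← R3 + (5/8)·R1: [0, 1/4, -5/8, 15/8]
R4 ← R4 − (1/2)·R1: [0, -1, 5/2, -15/2]
R3 ← R3 + R2: [0, 0, 0, 0]
R4 ← R4 − (4)·R2: [0, 0, 0, 0]
Echelon form has 2 nonzero rows, so rank(C) = 2.
The column space has dimension equal to the rank: 2.

2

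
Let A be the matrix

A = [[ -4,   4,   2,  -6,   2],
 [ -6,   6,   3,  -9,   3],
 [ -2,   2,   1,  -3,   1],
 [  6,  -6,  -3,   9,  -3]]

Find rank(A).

Row reduce to echelon form.
R2 ← R2 − (3/2)·R1: [0, 0, 0, 0, 0]
R3 ← R3 − (1/2)·R1: [0, 0, 0, 0, 0]
R4 ← R4 + (3/2)·R1: [0, 0, 0, 0, 0]
Echelon form has 1 nonzero row, so rank(A) = 1.

1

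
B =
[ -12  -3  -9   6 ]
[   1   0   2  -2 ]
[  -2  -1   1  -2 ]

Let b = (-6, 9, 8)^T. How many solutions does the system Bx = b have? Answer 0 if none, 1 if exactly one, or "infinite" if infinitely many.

0

Row reduce the augmented matrix [B | b].
R2 ← R2 + (1/12)·R1: [0, -1/4, 5/4, -3/2, 17/2]
R3 ← R3 − (1/6)·R1: [0, -1/2, 5/2, -3, 9]
R3 ← R3 − (2)·R2: [0, 0, 0, 0, -8]
The echelon form has 3 nonzero rows; the last pivot sits in the augmented column, so rank(B) = 2 but rank([B|b]) = 3.
Since the ranks differ, the system is inconsistent.
It has no solutions.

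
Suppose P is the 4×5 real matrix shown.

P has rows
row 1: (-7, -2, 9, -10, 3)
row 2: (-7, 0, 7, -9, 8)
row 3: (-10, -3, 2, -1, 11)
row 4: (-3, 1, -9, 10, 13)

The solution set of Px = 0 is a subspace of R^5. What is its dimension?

Row reduce to echelon form.
R2 ← R2 − R1: [0, 2, -2, 1, 5]
R3 ← R3 − (10/7)·R1: [0, -1/7, -76/7, 93/7, 47/7]
R4 ← R4 − (3/7)·R1: [0, 13/7, -90/7, 100/7, 82/7]
R3 ← R3 + (1/14)·R2: [0, 0, -11, 187/14, 99/14]
R4 ← R4 − (13/14)·R2: [0, 0, -11, 187/14, 99/14]
R4 ← R4 − R3: [0, 0, 0, 0, 0]
3 nonzero rows, so rank(P) = 3.
P has 5 columns; by rank–nullity, nullity = 5 − 3 = 2.

2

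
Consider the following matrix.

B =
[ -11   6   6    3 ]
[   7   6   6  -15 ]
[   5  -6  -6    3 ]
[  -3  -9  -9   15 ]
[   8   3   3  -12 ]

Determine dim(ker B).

Row reduce to echelon form.
R2 ← R2 + (7/11)·R1: [0, 108/11, 108/11, -144/11]
R3 ← R3 + (5/11)·R1: [0, -36/11, -36/11, 48/11]
R4 ← R4 − (3/11)·R1: [0, -117/11, -117/11, 156/11]
R5 ← R5 + (8/11)·R1: [0, 81/11, 81/11, -108/11]
R3 ← R3 + (1/3)·R2: [0, 0, 0, 0]
R4 ← R4 + (13/12)·R2: [0, 0, 0, 0]
R5 ← R5 − (3/4)·R2: [0, 0, 0, 0]
2 nonzero rows, so rank(B) = 2.
B has 4 columns; by rank–nullity, nullity = 4 − 2 = 2.

2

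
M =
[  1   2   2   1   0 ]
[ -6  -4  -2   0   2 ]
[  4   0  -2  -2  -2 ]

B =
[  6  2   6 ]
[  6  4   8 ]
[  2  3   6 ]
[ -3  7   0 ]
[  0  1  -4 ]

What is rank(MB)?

First compute MB:
[[ 19,  23,  34],
 [-64, -32, -88],
 [ 26, -14,  20]]
Now row reduce the product.
R2 ← R2 + (64/19)·R1: [0, 864/19, 504/19]
R3 ← R3 − (26/19)·R1: [0, -864/19, -504/19]
R3 ← R3 + R2: [0, 0, 0]
2 nonzero rows, so rank(MB) = 2.

2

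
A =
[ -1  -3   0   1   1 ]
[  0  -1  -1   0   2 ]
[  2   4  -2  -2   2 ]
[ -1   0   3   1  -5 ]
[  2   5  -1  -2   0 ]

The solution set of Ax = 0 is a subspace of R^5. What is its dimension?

3

Row reduce to echelon form.
R3 ← R3 + (2)·R1: [0, -2, -2, 0, 4]
R4 ← R4 − R1: [0, 3, 3, 0, -6]
R5 ← R5 + (2)·R1: [0, -1, -1, 0, 2]
R3 ← R3 − (2)·R2: [0, 0, 0, 0, 0]
R4 ← R4 + (3)·R2: [0, 0, 0, 0, 0]
R5 ← R5 − R2: [0, 0, 0, 0, 0]
2 nonzero rows, so rank(A) = 2.
A has 5 columns; by rank–nullity, nullity = 5 − 2 = 3.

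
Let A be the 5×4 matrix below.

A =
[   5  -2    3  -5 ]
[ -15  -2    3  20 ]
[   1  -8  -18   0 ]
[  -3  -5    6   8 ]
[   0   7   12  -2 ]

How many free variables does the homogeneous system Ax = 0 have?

Row reduce to echelon form.
R2 ← R2 + (3)·R1: [0, -8, 12, 5]
R3 ← R3 − (1/5)·R1: [0, -38/5, -93/5, 1]
R4 ← R4 + (3/5)·R1: [0, -31/5, 39/5, 5]
R3 ← R3 − (19/20)·R2: [0, 0, -30, -15/4]
R4 ← R4 − (31/40)·R2: [0, 0, -3/2, 9/8]
R5 ← R5 + (7/8)·R2: [0, 0, 45/2, 19/8]
R4 ← R4 − (1/20)·R3: [0, 0, 0, 21/16]
R5 ← R5 + (3/4)·R3: [0, 0, 0, -7/16]
R5 ← R5 + (1/3)·R4: [0, 0, 0, 0]
4 nonzero rows, so rank(A) = 4.
A has 4 columns; by rank–nullity, nullity = 4 − 4 = 0.

0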